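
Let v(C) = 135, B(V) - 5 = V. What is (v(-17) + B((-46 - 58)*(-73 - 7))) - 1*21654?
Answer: -13194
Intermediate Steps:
B(V) = 5 + V
(v(-17) + B((-46 - 58)*(-73 - 7))) - 1*21654 = (135 + (5 + (-46 - 58)*(-73 - 7))) - 1*21654 = (135 + (5 - 104*(-80))) - 21654 = (135 + (5 + 8320)) - 21654 = (135 + 8325) - 21654 = 8460 - 21654 = -13194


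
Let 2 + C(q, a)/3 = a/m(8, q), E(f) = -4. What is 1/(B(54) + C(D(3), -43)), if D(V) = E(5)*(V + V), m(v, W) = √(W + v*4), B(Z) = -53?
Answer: -472/11207 + 258*√2/11207 ≈ -0.0095595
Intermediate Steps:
m(v, W) = √(W + 4*v)
D(V) = -8*V (D(V) = -4*(V + V) = -8*V)
C(q, a) = -6 + 3*a/√(32 + q) (C(q, a) = -6 + 3*(a/(√(q + 4*8))) = -6 + 3*(a/(√(q + 32))) = -6 + 3*(a/(√(32 + q))) = -6 + 3*(a/√(32 + q)) = -6 + 3*a/√(32 + q))
1/(B(54) + C(D(3), -43)) = 1/(-53 + (-6 + 3*(-43)/√(32 - 8*3))) = 1/(-53 + (-6 + 3*(-43)/√(32 - 24))) = 1/(-53 + (-6 + 3*(-43)/√8)) = 1/(-53 + (-6 + 3*(-43)*(√2/4))) = 1/(-53 + (-6 - 129*√2/4)) = 1/(-59 - 129*√2/4)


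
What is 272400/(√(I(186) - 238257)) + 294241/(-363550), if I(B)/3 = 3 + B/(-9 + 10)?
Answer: -294241/363550 - 9080*I*√26410/2641 ≈ -0.80935 - 558.73*I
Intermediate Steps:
I(B) = 9 + 3*B (I(B) = 3*(3 + B/(-9 + 10)) = 3*(3 + B/1) = 3*(3 + B*1) = 3*(3 + B) = 9 + 3*B)
272400/(√(I(186) - 238257)) + 294241/(-363550) = 272400/(√((9 + 3*186) - 238257)) + 294241/(-363550) = 272400/(√((9 + 558) - 238257)) + 294241*(-1/363550) = 272400/(√(567 - 238257)) - 294241/363550 = 272400/(√(-237690)) - 294241/363550 = 272400/((3*I*√26410)) - 294241/363550 = 272400*(-I*√26410/79230) - 294241/363550 = -9080*I*√26410/2641 - 294241/363550 = -294241/363550 - 9080*I*√26410/2641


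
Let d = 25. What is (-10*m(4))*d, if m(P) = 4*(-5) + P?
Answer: 4000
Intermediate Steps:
m(P) = -20 + P
(-10*m(4))*d = -10*(-20 + 4)*25 = -10*(-16)*25 = 160*25 = 4000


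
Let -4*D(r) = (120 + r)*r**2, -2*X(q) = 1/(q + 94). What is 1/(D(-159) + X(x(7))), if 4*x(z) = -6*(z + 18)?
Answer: 452/111413363 ≈ 4.0570e-6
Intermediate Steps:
x(z) = -27 - 3*z/2 (x(z) = (-6*(z + 18))/4 = (-6*(18 + z))/4 = (-108 - 6*z)/4 = -27 - 3*z/2)
X(q) = -1/(2*(94 + q)) (X(q) = -1/(2*(q + 94)) = -1/(2*(94 + q)))
D(r) = -r**2*(120 + r)/4 (D(r) = -(120 + r)*r**2/4 = -r**2*(120 + r)/4)
1/(D(-159) + X(x(7))) = 1/((1/4)*(-159)**2*(-120 - 1*(-159)) - 1/(188 + 2*(-27 - 3/2*7))) = 1/((1/4)*25281*(-120 + 159) - 1/(188 + 2*(-27 - 21/2))) = 1/((1/4)*25281*39 - 1/(188 + 2*(-75/2))) = 1/(985959/4 - 1/(188 - 75)) = 1/(985959/4 - 1/113) = 1/(111413363/452) = 452/111413363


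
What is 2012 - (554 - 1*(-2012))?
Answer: -554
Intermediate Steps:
2012 - (554 - 1*(-2012)) = 2012 - (554 + 2012) = 2012 - 1*2566 = 2012 - 2566 = -554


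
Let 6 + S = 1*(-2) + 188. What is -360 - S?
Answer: -540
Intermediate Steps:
S = 180 (S = -6 + (1*(-2) + 188) = -6 + (-2 + 188) = -6 + 186 = 180)
-360 - S = -360 - 1*180 = -360 - 180 = -540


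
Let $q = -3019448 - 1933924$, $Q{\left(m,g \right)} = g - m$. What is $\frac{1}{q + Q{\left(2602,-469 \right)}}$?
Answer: $- \frac{1}{4956443} \approx -2.0176 \cdot 10^{-7}$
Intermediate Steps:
$q = -4953372$ ($q = -3019448 - 1933924 = -4953372$)
$\frac{1}{q + Q{\left(2602,-469 \right)}} = \frac{1}{-4953372 - 3071} = \frac{1}{-4956443} = - \frac{1}{4956443}$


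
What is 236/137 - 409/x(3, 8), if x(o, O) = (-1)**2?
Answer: -55797/137 ≈ -407.28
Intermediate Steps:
x(o, O) = 1
236/137 - 409/x(3, 8) = 236/137 - 409/1 = 236*(1/137) - 409*1 = 236/137 - 409 = -55797/137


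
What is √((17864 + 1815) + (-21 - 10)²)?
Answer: 4*√1290 ≈ 143.67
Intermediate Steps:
√((17864 + 1815) + (-21 - 10)²) = √(19679 + (-31)²) = √(19679 + 961) = √20640 = 4*√1290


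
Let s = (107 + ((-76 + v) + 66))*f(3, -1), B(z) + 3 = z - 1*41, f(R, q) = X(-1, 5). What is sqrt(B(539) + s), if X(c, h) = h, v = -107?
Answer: sqrt(445) ≈ 21.095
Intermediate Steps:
f(R, q) = 5
B(z) = -44 + z (B(z) = -3 + (z - 1*41) = -3 + (z - 41) = -3 + (-41 + z) = -44 + z)
s = -50 (s = (107 + ((-76 - 107) + 66))*5 = (107 + (-183 + 66))*5 = (107 - 117)*5 = -10*5 = -50)
sqrt(B(539) + s) = sqrt((-44 + 539) - 50) = sqrt(495 - 50) = sqrt(445)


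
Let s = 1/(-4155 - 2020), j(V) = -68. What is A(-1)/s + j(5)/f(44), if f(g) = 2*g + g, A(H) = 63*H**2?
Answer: -12837842/33 ≈ -3.8903e+5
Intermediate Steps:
f(g) = 3*g
s = -1/6175 (s = 1/(-6175) = -1/6175 ≈ -0.00016194)
A(-1)/s + j(5)/f(44) = (63*(-1)**2)/(-1/6175) - 68/(3*44) = (63*1)*(-6175) - 68/132 = 63*(-6175) - 68*1/132 = -389025 - 17/33 = -12837842/33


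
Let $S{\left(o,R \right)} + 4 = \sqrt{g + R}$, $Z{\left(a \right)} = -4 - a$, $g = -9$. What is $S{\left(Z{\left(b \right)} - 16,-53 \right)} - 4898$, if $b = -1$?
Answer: $-4902 + i \sqrt{62} \approx -4902.0 + 7.874 i$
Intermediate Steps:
$S{\left(o,R \right)} = -4 + \sqrt{-9 + R}$
$S{\left(Z{\left(b \right)} - 16,-53 \right)} - 4898 = \left(-4 + \sqrt{-9 - 53}\right) - 4898 = \left(-4 + \sqrt{-62}\right) - 4898 = \left(-4 + i \sqrt{62}\right) - 4898 = -4902 + i \sqrt{62}$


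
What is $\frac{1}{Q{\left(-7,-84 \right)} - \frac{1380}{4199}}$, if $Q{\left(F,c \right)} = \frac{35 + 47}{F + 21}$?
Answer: $\frac{29393}{162499} \approx 0.18088$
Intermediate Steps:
$Q{\left(F,c \right)} = \frac{82}{21 + F}$
$\frac{1}{Q{\left(-7,-84 \right)} - \frac{1380}{4199}} = \frac{1}{\frac{82}{21 - 7} - \frac{1380}{4199}} = \frac{1}{\frac{82}{14} - \frac{1380}{4199}} = \frac{1}{82 \cdot \frac{1}{14} - \frac{1380}{4199}} = \frac{1}{\frac{41}{7} - \frac{1380}{4199}} = \frac{1}{\frac{162499}{29393}} = \frac{29393}{162499}$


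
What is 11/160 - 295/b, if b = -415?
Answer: 10353/13280 ≈ 0.77959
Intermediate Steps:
11/160 - 295/b = 11/160 - 295/(-415) = 11*(1/160) - 295*(-1/415) = 11/160 + 59/83 = 10353/13280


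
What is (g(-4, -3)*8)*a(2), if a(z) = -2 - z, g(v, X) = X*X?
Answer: -288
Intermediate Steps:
g(v, X) = X²
(g(-4, -3)*8)*a(2) = ((-3)²*8)*(-2 - 1*2) = (9*8)*(-2 - 2) = 72*(-4) = -288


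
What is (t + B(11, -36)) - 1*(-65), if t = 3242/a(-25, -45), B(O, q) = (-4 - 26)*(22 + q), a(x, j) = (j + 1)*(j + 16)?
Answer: 311051/638 ≈ 487.54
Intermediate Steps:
a(x, j) = (1 + j)*(16 + j)
B(O, q) = -660 - 30*q (B(O, q) = -30*(22 + q) = -660 - 30*q)
t = 1621/638 (t = 3242/(16 + (-45)² + 17*(-45)) = 3242/(16 + 2025 - 765) = 3242/1276 = 3242*(1/1276) = 1621/638 ≈ 2.5408)
(t + B(11, -36)) - 1*(-65) = (1621/638 + (-660 - 30*(-36))) - 1*(-65) = (1621/638 + (-660 + 1080)) + 65 = (1621/638 + 420) + 65 = 269581/638 + 65 = 311051/638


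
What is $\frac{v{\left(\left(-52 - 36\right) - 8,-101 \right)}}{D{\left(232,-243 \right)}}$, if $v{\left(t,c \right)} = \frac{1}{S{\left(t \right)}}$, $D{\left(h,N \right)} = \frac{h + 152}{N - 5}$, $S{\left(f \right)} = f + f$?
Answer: $\frac{31}{9216} \approx 0.0033637$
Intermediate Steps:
$S{\left(f \right)} = 2 f$
$D{\left(h,N \right)} = \frac{152 + h}{-5 + N}$
$v{\left(t,c \right)} = \frac{1}{2 t}$
$\frac{v{\left(\left(-52 - 36\right) - 8,-101 \right)}}{D{\left(232,-243 \right)}} = \frac{\frac{1}{2} \frac{1}{\left(-52 - 36\right) - 8}}{\frac{1}{-5 - 243} \left(152 + 232\right)} = \frac{\frac{1}{2} \frac{1}{\left(-52 - 36\right) - 8}}{\frac{1}{-248} \cdot 384} = \frac{\frac{1}{2} \frac{1}{-88 - 8}}{\left(- \frac{1}{248}\right) 384} = \frac{\frac{1}{2} \frac{1}{-96}}{- \frac{48}{31}} = \frac{1}{2} \left(- \frac{1}{96}\right) \left(- \frac{31}{48}\right) = \left(- \frac{1}{192}\right) \left(- \frac{31}{48}\right) = \frac{31}{9216}$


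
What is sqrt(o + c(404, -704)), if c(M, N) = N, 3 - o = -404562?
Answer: sqrt(403861) ≈ 635.50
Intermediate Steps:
o = 404565 (o = 3 - 1*(-404562) = 3 + 404562 = 404565)
sqrt(o + c(404, -704)) = sqrt(404565 - 704) = sqrt(403861)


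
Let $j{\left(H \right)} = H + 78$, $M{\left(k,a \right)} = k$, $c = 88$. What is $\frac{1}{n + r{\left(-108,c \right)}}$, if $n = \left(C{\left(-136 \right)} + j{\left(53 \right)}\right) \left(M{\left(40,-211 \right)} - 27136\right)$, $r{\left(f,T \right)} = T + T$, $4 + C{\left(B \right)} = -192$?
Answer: $\frac{1}{1761416} \approx 5.6772 \cdot 10^{-7}$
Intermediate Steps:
$C{\left(B \right)} = -196$ ($C{\left(B \right)} = -4 - 192 = -196$)
$j{\left(H \right)} = 78 + H$
$r{\left(f,T \right)} = 2 T$
$n = 1761240$ ($n = \left(-196 + \left(78 + 53\right)\right) \left(40 - 27136\right) = \left(-196 + 131\right) \left(-27096\right) = \left(-65\right) \left(-27096\right) = 1761240$)
$\frac{1}{n + r{\left(-108,c \right)}} = \frac{1}{1761240 + 2 \cdot 88} = \frac{1}{1761240 + 176} = \frac{1}{1761416}$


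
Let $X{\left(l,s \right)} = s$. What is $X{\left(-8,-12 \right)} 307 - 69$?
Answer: $-3753$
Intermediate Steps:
$X{\left(-8,-12 \right)} 307 - 69 = \left(-12\right) 307 - 69 = -3684 - 69 = -3753$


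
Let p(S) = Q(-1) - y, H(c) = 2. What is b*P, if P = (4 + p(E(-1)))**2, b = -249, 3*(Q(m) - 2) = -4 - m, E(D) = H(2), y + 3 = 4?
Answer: -3984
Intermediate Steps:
y = 1 (y = -3 + 4 = 1)
E(D) = 2
Q(m) = 2/3 - m/3 (Q(m) = 2 + (-4 - m)/3 = 2 + (-4/3 - m/3) = 2/3 - m/3)
p(S) = 0 (p(S) = (2/3 - 1/3*(-1)) - 1*1 = (2/3 + 1/3) - 1 = 1 - 1 = 0)
P = 16 (P = (4 + 0)**2 = 4**2 = 16)
b*P = -249*16 = -3984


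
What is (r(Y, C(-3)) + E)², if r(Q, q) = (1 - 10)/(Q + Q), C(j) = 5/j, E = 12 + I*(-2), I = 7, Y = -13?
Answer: 1849/676 ≈ 2.7352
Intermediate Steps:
E = -2 (E = 12 + 7*(-2) = 12 - 14 = -2)
r(Q, q) = -9/(2*Q) (r(Q, q) = -9*1/(2*Q) = -9/(2*Q))
(r(Y, C(-3)) + E)² = (-9/2/(-13) - 2)² = (-9/2*(-1/13) - 2)² = (9/26 - 2)² = (-43/26)² = 1849/676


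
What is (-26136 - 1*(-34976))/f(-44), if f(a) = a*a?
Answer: 1105/242 ≈ 4.5661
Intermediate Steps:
f(a) = a**2
(-26136 - 1*(-34976))/f(-44) = (-26136 - 1*(-34976))/((-44)**2) = (-26136 + 34976)/1936 = 8840*(1/1936) = 1105/242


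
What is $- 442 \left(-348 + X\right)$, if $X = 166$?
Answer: $80444$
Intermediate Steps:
$- 442 \left(-348 + X\right) = - 442 \left(-348 + 166\right) = \left(-442\right) \left(-182\right) = 80444$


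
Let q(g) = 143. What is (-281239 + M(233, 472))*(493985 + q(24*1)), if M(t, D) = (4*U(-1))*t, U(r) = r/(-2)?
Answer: -138737800944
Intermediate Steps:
U(r) = -r/2 (U(r) = r*(-½) = -r/2)
M(t, D) = 2*t (M(t, D) = (4*(-½*(-1)))*t = (4*(½))*t = 2*t)
(-281239 + M(233, 472))*(493985 + q(24*1)) = (-281239 + 2*233)*(493985 + 143) = (-281239 + 466)*494128 = -280773*494128 = -138737800944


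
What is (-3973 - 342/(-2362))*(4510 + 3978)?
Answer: -39825203696/1181 ≈ -3.3722e+7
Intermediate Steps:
(-3973 - 342/(-2362))*(4510 + 3978) = (-3973 - 342*(-1/2362))*8488 = (-3973 + 171/1181)*8488 = -4691942/1181*8488 = -39825203696/1181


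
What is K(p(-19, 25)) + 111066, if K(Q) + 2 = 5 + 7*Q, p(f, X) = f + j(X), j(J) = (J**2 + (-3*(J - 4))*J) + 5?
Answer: 104321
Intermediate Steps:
j(J) = 5 + J**2 + J*(12 - 3*J) (j(J) = (J**2 + (-3*(-4 + J))*J) + 5 = (J**2 + (12 - 3*J)*J) + 5 = (J**2 + J*(12 - 3*J)) + 5 = 5 + J**2 + J*(12 - 3*J))
p(f, X) = 5 + f - 2*X**2 + 12*X (p(f, X) = f + (5 - 2*X**2 + 12*X) = 5 + f - 2*X**2 + 12*X)
K(Q) = 3 + 7*Q (K(Q) = -2 + (5 + 7*Q) = 3 + 7*Q)
K(p(-19, 25)) + 111066 = (3 + 7*(5 - 19 - 2*25**2 + 12*25)) + 111066 = (3 + 7*(5 - 19 - 2*625 + 300)) + 111066 = (3 + 7*(5 - 19 - 1250 + 300)) + 111066 = (3 + 7*(-964)) + 111066 = (3 - 6748) + 111066 = -6745 + 111066 = 104321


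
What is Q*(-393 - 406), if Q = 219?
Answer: -174981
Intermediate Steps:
Q*(-393 - 406) = 219*(-393 - 406) = 219*(-799) = -174981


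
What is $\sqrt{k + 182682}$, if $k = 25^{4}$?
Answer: $\sqrt{573307} \approx 757.17$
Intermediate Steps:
$k = 390625$
$\sqrt{k + 182682} = \sqrt{390625 + 182682} = \sqrt{573307}$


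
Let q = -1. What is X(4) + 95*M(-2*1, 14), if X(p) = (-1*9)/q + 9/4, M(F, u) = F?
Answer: -715/4 ≈ -178.75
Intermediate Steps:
X(p) = 45/4 (X(p) = -1*9/(-1) + 9/4 = -9*(-1) + 9*(¼) = 9 + 9/4 = 45/4)
X(4) + 95*M(-2*1, 14) = 45/4 + 95*(-2*1) = 45/4 + 95*(-2) = 45/4 - 190 = -715/4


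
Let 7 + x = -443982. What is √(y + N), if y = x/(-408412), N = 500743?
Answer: √20881073717802815/204206 ≈ 707.63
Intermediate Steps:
x = -443989 (x = -7 - 443982 = -443989)
y = 443989/408412 (y = -443989/(-408412) = -443989*(-1/408412) = 443989/408412 ≈ 1.0871)
√(y + N) = √(443989/408412 + 500743) = √(204509894105/408412) = √20881073717802815/204206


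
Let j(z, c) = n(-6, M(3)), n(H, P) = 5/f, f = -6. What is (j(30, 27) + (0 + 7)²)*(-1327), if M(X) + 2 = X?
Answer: -383503/6 ≈ -63917.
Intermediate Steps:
M(X) = -2 + X
n(H, P) = -⅚ (n(H, P) = 5/(-6) = 5*(-⅙) = -⅚)
j(z, c) = -⅚
(j(30, 27) + (0 + 7)²)*(-1327) = (-⅚ + (0 + 7)²)*(-1327) = (-⅚ + 7²)*(-1327) = (-⅚ + 49)*(-1327) = (289/6)*(-1327) = -383503/6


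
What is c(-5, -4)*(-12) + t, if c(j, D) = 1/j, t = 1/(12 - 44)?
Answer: 379/160 ≈ 2.3688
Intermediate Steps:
t = -1/32 (t = 1/(-32) = -1/32 ≈ -0.031250)
c(-5, -4)*(-12) + t = -12/(-5) - 1/32 = -1/5*(-12) - 1/32 = 12/5 - 1/32 = 379/160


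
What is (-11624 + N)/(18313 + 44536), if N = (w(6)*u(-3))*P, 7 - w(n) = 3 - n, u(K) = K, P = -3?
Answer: -11534/62849 ≈ -0.18352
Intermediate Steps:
w(n) = 4 + n (w(n) = 7 - (3 - n) = 7 + (-3 + n) = 4 + n)
N = 90 (N = ((4 + 6)*(-3))*(-3) = (10*(-3))*(-3) = -30*(-3) = 90)
(-11624 + N)/(18313 + 44536) = (-11624 + 90)/(18313 + 44536) = -11534/62849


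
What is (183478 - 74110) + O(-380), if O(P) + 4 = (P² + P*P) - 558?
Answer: 397606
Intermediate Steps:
O(P) = -562 + 2*P² (O(P) = -4 + ((P² + P*P) - 558) = -4 + ((P² + P²) - 558) = -4 + (2*P² - 558) = -4 + (-558 + 2*P²) = -562 + 2*P²)
(183478 - 74110) + O(-380) = (183478 - 74110) + (-562 + 2*(-380)²) = 109368 + (-562 + 2*144400) = 109368 + (-562 + 288800) = 109368 + 288238 = 397606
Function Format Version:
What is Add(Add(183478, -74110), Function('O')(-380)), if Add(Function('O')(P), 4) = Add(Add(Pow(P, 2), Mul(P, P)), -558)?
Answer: 397606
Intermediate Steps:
Function('O')(P) = Add(-562, Mul(2, Pow(P, 2))) (Function('O')(P) = Add(-4, Add(Add(Pow(P, 2), Mul(P, P)), -558)) = Add(-4, Add(Add(Pow(P, 2), Pow(P, 2)), -558)) = Add(-4, Add(Mul(2, Pow(P, 2)), -558)) = Add(-4, Add(-558, Mul(2, Pow(P, 2)))) = Add(-562, Mul(2, Pow(P, 2))))
Add(Add(183478, -74110), Function('O')(-380)) = Add(Add(183478, -74110), Add(-562, Mul(2, Pow(-380, 2)))) = Add(109368, Add(-562, Mul(2, 144400))) = Add(109368, Add(-562, 288800)) = Add(109368, 288238) = 397606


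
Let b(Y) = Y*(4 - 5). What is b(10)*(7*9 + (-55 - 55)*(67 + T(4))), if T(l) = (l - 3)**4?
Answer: 74170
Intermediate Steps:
T(l) = (-3 + l)**4
b(Y) = -Y (b(Y) = Y*(-1) = -Y)
b(10)*(7*9 + (-55 - 55)*(67 + T(4))) = (-1*10)*(7*9 + (-55 - 55)*(67 + (-3 + 4)**4)) = -10*(63 - 110*(67 + 1**4)) = -10*(63 - 110*(67 + 1)) = -10*(63 - 110*68) = -10*(63 - 7480) = -10*(-7417) = 74170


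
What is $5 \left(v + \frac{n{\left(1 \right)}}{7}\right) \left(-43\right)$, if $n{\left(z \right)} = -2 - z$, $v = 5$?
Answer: $- \frac{6880}{7} \approx -982.86$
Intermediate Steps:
$5 \left(v + \frac{n{\left(1 \right)}}{7}\right) \left(-43\right) = 5 \left(5 + \frac{-2 - 1}{7}\right) \left(-43\right) = 5 \left(5 + \left(-2 - 1\right) \frac{1}{7}\right) \left(-43\right) = 5 \left(5 - \frac{3}{7}\right) \left(-43\right) = 5 \cdot \frac{32}{7} \left(-43\right) = \frac{160}{7} \left(-43\right) = - \frac{6880}{7}$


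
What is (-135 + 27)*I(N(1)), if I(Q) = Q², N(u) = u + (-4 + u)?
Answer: -432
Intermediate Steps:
N(u) = -4 + 2*u
(-135 + 27)*I(N(1)) = (-135 + 27)*(-4 + 2*1)² = -108*(-4 + 2)² = -108*(-2)² = -108*4 = -432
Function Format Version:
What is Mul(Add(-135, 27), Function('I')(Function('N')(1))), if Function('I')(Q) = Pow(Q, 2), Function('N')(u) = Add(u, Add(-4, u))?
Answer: -432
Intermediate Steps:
Function('N')(u) = Add(-4, Mul(2, u))
Mul(Add(-135, 27), Function('I')(Function('N')(1))) = Mul(Add(-135, 27), Pow(Add(-4, Mul(2, 1)), 2)) = Mul(-108, Pow(Add(-4, 2), 2)) = Mul(-108, Pow(-2, 2)) = Mul(-108, 4) = -432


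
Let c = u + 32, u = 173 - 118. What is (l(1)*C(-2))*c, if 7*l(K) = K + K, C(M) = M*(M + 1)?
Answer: 348/7 ≈ 49.714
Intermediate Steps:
u = 55
C(M) = M*(1 + M)
c = 87 (c = 55 + 32 = 87)
l(K) = 2*K/7 (l(K) = (K + K)/7 = (2*K)/7 = 2*K/7)
(l(1)*C(-2))*c = (((2/7)*1)*(-2*(1 - 2)))*87 = (2*(-2*(-1))/7)*87 = ((2/7)*2)*87 = (4/7)*87 = 348/7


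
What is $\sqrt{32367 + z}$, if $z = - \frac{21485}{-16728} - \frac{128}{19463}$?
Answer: $\frac{\sqrt{857762797534326040494}}{162788532} \approx 179.91$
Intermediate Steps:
$z = \frac{416021371}{325577064}$ ($z = \left(-21485\right) \left(- \frac{1}{16728}\right) - \frac{128}{19463} = \frac{21485}{16728} - \frac{128}{19463} = \frac{416021371}{325577064} \approx 1.2778$)
$\sqrt{32367 + z} = \sqrt{32367 + \frac{416021371}{325577064}} = \sqrt{\frac{10538368851859}{325577064}} = \frac{\sqrt{857762797534326040494}}{162788532}$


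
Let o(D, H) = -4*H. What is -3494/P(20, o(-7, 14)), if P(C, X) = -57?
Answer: 3494/57 ≈ 61.298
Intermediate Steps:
-3494/P(20, o(-7, 14)) = -3494/(-57) = -3494*(-1/57) = 3494/57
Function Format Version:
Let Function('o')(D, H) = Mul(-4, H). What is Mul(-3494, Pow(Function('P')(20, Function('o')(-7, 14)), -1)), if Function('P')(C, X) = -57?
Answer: Rational(3494, 57) ≈ 61.298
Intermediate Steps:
Mul(-3494, Pow(Function('P')(20, Function('o')(-7, 14)), -1)) = Mul(-3494, Pow(-57, -1)) = Mul(-3494, Rational(-1, 57)) = Rational(3494, 57)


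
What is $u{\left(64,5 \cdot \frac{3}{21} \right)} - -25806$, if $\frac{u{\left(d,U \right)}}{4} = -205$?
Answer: $24986$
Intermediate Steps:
$u{\left(d,U \right)} = -820$ ($u{\left(d,U \right)} = 4 \left(-205\right) = -820$)
$u{\left(64,5 \cdot \frac{3}{21} \right)} - -25806 = -820 - -25806 = -820 + 25806 = 24986$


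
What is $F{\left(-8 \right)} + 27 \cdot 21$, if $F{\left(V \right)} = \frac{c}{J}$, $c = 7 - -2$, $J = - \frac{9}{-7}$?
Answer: $574$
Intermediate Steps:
$J = \frac{9}{7}$ ($J = \left(-9\right) \left(- \frac{1}{7}\right) = \frac{9}{7} \approx 1.2857$)
$c = 9$ ($c = 7 + 2 = 9$)
$F{\left(V \right)} = 7$ ($F{\left(V \right)} = \frac{9}{\frac{9}{7}} = 9 \cdot \frac{7}{9} = 7$)
$F{\left(-8 \right)} + 27 \cdot 21 = 7 + 27 \cdot 21 = 7 + 567 = 574$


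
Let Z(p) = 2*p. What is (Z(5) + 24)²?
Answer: 1156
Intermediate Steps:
(Z(5) + 24)² = (2*5 + 24)² = (10 + 24)² = 34² = 1156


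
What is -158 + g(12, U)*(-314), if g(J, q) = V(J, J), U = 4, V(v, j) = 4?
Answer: -1414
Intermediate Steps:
g(J, q) = 4
-158 + g(12, U)*(-314) = -158 + 4*(-314) = -158 - 1256 = -1414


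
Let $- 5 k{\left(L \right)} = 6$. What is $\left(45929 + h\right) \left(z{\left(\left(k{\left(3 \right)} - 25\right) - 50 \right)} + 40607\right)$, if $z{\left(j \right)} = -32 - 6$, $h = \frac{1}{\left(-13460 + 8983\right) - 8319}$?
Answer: $\frac{23842704877827}{12796} \approx 1.8633 \cdot 10^{9}$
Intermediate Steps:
$k{\left(L \right)} = - \frac{6}{5}$ ($k{\left(L \right)} = \left(- \frac{1}{5}\right) 6 = - \frac{6}{5}$)
$h = - \frac{1}{12796}$ ($h = \frac{1}{-4477 - 8319} = \frac{1}{-12796} = - \frac{1}{12796} \approx -7.8149 \cdot 10^{-5}$)
$z{\left(j \right)} = -38$
$\left(45929 + h\right) \left(z{\left(\left(k{\left(3 \right)} - 25\right) - 50 \right)} + 40607\right) = \left(45929 - \frac{1}{12796}\right) \left(-38 + 40607\right) = \frac{587707483}{12796} \cdot 40569 = \frac{23842704877827}{12796}$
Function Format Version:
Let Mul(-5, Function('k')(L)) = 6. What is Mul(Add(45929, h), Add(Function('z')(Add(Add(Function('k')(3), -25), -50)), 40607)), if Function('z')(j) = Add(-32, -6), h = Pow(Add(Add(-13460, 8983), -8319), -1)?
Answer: Rational(23842704877827, 12796) ≈ 1.8633e+9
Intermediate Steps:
Function('k')(L) = Rational(-6, 5) (Function('k')(L) = Mul(Rational(-1, 5), 6) = Rational(-6, 5))
h = Rational(-1, 12796) (h = Pow(Add(-4477, -8319), -1) = Pow(-12796, -1) = Rational(-1, 12796) ≈ -7.8149e-5)
Function('z')(j) = -38
Mul(Add(45929, h), Add(Function('z')(Add(Add(Function('k')(3), -25), -50)), 40607)) = Mul(Add(45929, Rational(-1, 12796)), Add(-38, 40607)) = Mul(Rational(587707483, 12796), 40569) = Rational(23842704877827, 12796)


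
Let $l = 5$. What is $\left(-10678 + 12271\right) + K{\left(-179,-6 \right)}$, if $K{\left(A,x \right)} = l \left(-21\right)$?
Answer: $1488$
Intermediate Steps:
$K{\left(A,x \right)} = -105$ ($K{\left(A,x \right)} = 5 \left(-21\right) = -105$)
$\left(-10678 + 12271\right) + K{\left(-179,-6 \right)} = \left(-10678 + 12271\right) - 105 = 1593 - 105 = 1488$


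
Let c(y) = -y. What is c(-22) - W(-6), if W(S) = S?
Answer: 28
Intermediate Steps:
c(-22) - W(-6) = -1*(-22) - 1*(-6) = 22 + 6 = 28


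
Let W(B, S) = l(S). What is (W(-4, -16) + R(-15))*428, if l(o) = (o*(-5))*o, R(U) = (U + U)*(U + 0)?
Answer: -355240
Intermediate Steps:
R(U) = 2*U² (R(U) = (2*U)*U = 2*U²)
l(o) = -5*o² (l(o) = (-5*o)*o = -5*o²)
W(B, S) = -5*S²
(W(-4, -16) + R(-15))*428 = (-5*(-16)² + 2*(-15)²)*428 = (-5*256 + 2*225)*428 = (-1280 + 450)*428 = -830*428 = -355240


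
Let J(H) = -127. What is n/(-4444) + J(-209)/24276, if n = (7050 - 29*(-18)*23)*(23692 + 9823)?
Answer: -3876038848057/26970636 ≈ -1.4371e+5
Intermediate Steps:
n = 638661840 (n = (7050 + 522*23)*33515 = (7050 + 12006)*33515 = 19056*33515 = 638661840)
n/(-4444) + J(-209)/24276 = 638661840/(-4444) - 127/24276 = 638661840*(-1/4444) - 127*1/24276 = -159665460/1111 - 127/24276 = -3876038848057/26970636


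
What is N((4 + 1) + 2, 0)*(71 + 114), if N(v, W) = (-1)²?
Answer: 185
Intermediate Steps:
N(v, W) = 1
N((4 + 1) + 2, 0)*(71 + 114) = 1*(71 + 114) = 1*185 = 185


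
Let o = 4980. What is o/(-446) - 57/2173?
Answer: -5423481/484579 ≈ -11.192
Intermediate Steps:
o/(-446) - 57/2173 = 4980/(-446) - 57/2173 = 4980*(-1/446) - 57*1/2173 = -2490/223 - 57/2173 = -5423481/484579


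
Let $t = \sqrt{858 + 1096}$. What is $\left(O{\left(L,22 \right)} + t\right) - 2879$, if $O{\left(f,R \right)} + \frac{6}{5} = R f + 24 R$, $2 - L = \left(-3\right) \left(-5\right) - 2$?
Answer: $- \frac{12971}{5} + \sqrt{1954} \approx -2550.0$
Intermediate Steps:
$L = -11$ ($L = 2 - \left(\left(-3\right) \left(-5\right) - 2\right) = 2 - \left(15 - 2\right) = 2 - 13 = -11$)
$t = \sqrt{1954} \approx 44.204$
$O{\left(f,R \right)} = - \frac{6}{5} + 24 R + R f$ ($O{\left(f,R \right)} = - \frac{6}{5} + \left(R f + 24 R\right) = - \frac{6}{5} + \left(24 R + R f\right) = - \frac{6}{5} + 24 R + R f$)
$\left(O{\left(L,22 \right)} + t\right) - 2879 = \left(\left(- \frac{6}{5} + 24 \cdot 22 + 22 \left(-11\right)\right) + \sqrt{1954}\right) - 2879 = \left(\left(- \frac{6}{5} + 528 - 242\right) + \sqrt{1954}\right) - 2879 = \left(\frac{1424}{5} + \sqrt{1954}\right) - 2879 = - \frac{12971}{5} + \sqrt{1954}$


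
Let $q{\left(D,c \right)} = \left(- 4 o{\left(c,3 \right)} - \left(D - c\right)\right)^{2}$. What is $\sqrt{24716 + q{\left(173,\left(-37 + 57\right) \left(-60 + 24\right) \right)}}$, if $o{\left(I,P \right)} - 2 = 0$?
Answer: $\sqrt{836517} \approx 914.61$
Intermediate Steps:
$o{\left(I,P \right)} = 2$ ($o{\left(I,P \right)} = 2 + 0 = 2$)
$q{\left(D,c \right)} = \left(-8 + c - D\right)^{2}$ ($q{\left(D,c \right)} = \left(\left(-4\right) 2 - \left(D - c\right)\right)^{2} = \left(-8 - \left(D - c\right)\right)^{2} = \left(-8 + c - D\right)^{2}$)
$\sqrt{24716 + q{\left(173,\left(-37 + 57\right) \left(-60 + 24\right) \right)}} = \sqrt{24716 + \left(8 + 173 - \left(-37 + 57\right) \left(-60 + 24\right)\right)^{2}} = \sqrt{24716 + \left(8 + 173 - 20 \left(-36\right)\right)^{2}} = \sqrt{24716 + \left(8 + 173 - -720\right)^{2}} = \sqrt{24716 + \left(8 + 173 + 720\right)^{2}} = \sqrt{24716 + 901^{2}} = \sqrt{24716 + 811801} = \sqrt{836517}$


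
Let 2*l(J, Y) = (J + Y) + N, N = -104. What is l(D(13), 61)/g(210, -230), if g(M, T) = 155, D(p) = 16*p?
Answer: 33/62 ≈ 0.53226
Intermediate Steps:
l(J, Y) = -52 + J/2 + Y/2 (l(J, Y) = ((J + Y) - 104)/2 = (-104 + J + Y)/2 = -52 + J/2 + Y/2)
l(D(13), 61)/g(210, -230) = (-52 + (16*13)/2 + (1/2)*61)/155 = (-52 + (1/2)*208 + 61/2)*(1/155) = (-52 + 104 + 61/2)*(1/155) = (165/2)*(1/155) = 33/62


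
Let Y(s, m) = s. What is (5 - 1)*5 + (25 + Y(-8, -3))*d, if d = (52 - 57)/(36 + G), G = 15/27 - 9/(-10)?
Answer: 59770/3371 ≈ 17.731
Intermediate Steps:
G = 131/90 (G = 15*(1/27) - 9*(-⅒) = 5/9 + 9/10 = 131/90 ≈ 1.4556)
d = -450/3371 (d = (52 - 57)/(36 + 131/90) = -5/3371/90 = -5*90/3371 = -450/3371 ≈ -0.13349)
(5 - 1)*5 + (25 + Y(-8, -3))*d = (5 - 1)*5 + (25 - 8)*(-450/3371) = 4*5 + 17*(-450/3371) = 20 - 7650/3371 = 59770/3371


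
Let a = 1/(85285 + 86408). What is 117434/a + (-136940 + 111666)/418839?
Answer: 8444881446335044/418839 ≈ 2.0163e+10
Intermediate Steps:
a = 1/171693 ≈ 5.8243e-6
117434/a + (-136940 + 111666)/418839 = 117434/(1/171693) + (-136940 + 111666)/418839 = 117434*171693 - 25274*1/418839 = 20162595762 - 25274/418839 = 8444881446335044/418839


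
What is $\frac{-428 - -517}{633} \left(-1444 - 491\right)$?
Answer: $- \frac{57405}{211} \approx -272.06$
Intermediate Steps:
$\frac{-428 - -517}{633} \left(-1444 - 491\right) = \left(-428 + 517\right) \frac{1}{633} \left(-1935\right) = 89 \cdot \frac{1}{633} \left(-1935\right) = \frac{89}{633} \left(-1935\right) = - \frac{57405}{211}$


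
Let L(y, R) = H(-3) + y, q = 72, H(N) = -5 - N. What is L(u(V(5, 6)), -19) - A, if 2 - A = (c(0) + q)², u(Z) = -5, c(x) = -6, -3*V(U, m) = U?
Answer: 4347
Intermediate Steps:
V(U, m) = -U/3
A = -4354 (A = 2 - (-6 + 72)² = 2 - 1*66² = 2 - 1*4356 = 2 - 4356 = -4354)
L(y, R) = -2 + y (L(y, R) = (-5 - 1*(-3)) + y = (-5 + 3) + y = -2 + y)
L(u(V(5, 6)), -19) - A = (-2 - 5) - 1*(-4354) = -7 + 4354 = 4347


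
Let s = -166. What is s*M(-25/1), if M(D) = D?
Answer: 4150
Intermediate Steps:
s*M(-25/1) = -(-4150)/1 = -(-4150) = -166*(-25) = 4150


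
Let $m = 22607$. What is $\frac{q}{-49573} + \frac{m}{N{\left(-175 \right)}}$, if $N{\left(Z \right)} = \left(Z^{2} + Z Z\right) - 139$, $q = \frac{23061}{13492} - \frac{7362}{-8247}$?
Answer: $\frac{41560195877731661}{112361017823113324} \approx 0.36988$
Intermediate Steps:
$q = \frac{96504057}{37089508}$ ($q = 23061 \cdot \frac{1}{13492} - - \frac{2454}{2749} = \frac{23061}{13492} + \frac{2454}{2749} = \frac{96504057}{37089508} \approx 2.6019$)
$N{\left(Z \right)} = -139 + 2 Z^{2}$ ($N{\left(Z \right)} = \left(Z^{2} + Z^{2}\right) - 139 = 2 Z^{2} - 139 = -139 + 2 Z^{2}$)
$\frac{q}{-49573} + \frac{m}{N{\left(-175 \right)}} = \frac{96504057}{37089508 \left(-49573\right)} + \frac{22607}{-139 + 2 \left(-175\right)^{2}} = \frac{96504057}{37089508} \left(- \frac{1}{49573}\right) + \frac{22607}{-139 + 2 \cdot 30625} = - \frac{96504057}{1838638180084} + \frac{22607}{-139 + 61250} = - \frac{96504057}{1838638180084} + \frac{22607}{61111} = \frac{41560195877731661}{112361017823113324}$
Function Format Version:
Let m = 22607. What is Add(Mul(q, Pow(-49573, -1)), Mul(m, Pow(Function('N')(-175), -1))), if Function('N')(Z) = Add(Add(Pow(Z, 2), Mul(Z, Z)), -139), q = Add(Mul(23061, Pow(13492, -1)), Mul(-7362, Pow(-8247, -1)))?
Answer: Rational(41560195877731661, 112361017823113324) ≈ 0.36988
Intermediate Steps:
q = Rational(96504057, 37089508) (q = Add(Mul(23061, Rational(1, 13492)), Mul(-7362, Rational(-1, 8247))) = Add(Rational(23061, 13492), Rational(2454, 2749)) = Rational(96504057, 37089508) ≈ 2.6019)
Function('N')(Z) = Add(-139, Mul(2, Pow(Z, 2))) (Function('N')(Z) = Add(Add(Pow(Z, 2), Pow(Z, 2)), -139) = Add(Mul(2, Pow(Z, 2)), -139) = Add(-139, Mul(2, Pow(Z, 2))))
Add(Mul(q, Pow(-49573, -1)), Mul(m, Pow(Function('N')(-175), -1))) = Add(Mul(Rational(96504057, 37089508), Pow(-49573, -1)), Mul(22607, Pow(Add(-139, Mul(2, Pow(-175, 2))), -1))) = Add(Mul(Rational(96504057, 37089508), Rational(-1, 49573)), Mul(22607, Pow(Add(-139, Mul(2, 30625)), -1))) = Add(Rational(-96504057, 1838638180084), Mul(22607, Pow(Add(-139, 61250), -1))) = Add(Rational(-96504057, 1838638180084), Mul(22607, Pow(61111, -1))) = Add(Rational(-96504057, 1838638180084), Mul(22607, Rational(1, 61111))) = Add(Rational(-96504057, 1838638180084), Rational(22607, 61111)) = Rational(41560195877731661, 112361017823113324)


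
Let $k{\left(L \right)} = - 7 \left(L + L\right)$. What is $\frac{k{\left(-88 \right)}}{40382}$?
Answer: $\frac{616}{20191} \approx 0.030509$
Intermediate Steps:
$k{\left(L \right)} = - 14 L$ ($k{\left(L \right)} = - 7 \cdot 2 L = - 14 L$)
$\frac{k{\left(-88 \right)}}{40382} = \frac{\left(-14\right) \left(-88\right)}{40382} = 1232 \cdot \frac{1}{40382} = \frac{616}{20191}$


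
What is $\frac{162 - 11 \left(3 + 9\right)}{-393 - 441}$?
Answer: $- \frac{5}{139} \approx -0.035971$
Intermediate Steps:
$\frac{162 - 11 \left(3 + 9\right)}{-393 - 441} = \frac{162 - 132}{-834} = \left(162 - 132\right) \left(- \frac{1}{834}\right) = 30 \left(- \frac{1}{834}\right) = - \frac{5}{139}$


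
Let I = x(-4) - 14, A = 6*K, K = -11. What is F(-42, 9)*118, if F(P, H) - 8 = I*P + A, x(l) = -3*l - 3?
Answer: 17936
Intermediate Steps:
A = -66 (A = 6*(-11) = -66)
x(l) = -3 - 3*l
I = -5 (I = (-3 - 3*(-4)) - 14 = (-3 + 12) - 14 = 9 - 14 = -5)
F(P, H) = -58 - 5*P (F(P, H) = 8 + (-5*P - 66) = 8 + (-66 - 5*P) = -58 - 5*P)
F(-42, 9)*118 = (-58 - 5*(-42))*118 = (-58 + 210)*118 = 152*118 = 17936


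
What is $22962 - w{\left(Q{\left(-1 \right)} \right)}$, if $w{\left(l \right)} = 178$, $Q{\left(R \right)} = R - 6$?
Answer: $22784$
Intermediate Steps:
$Q{\left(R \right)} = -6 + R$
$22962 - w{\left(Q{\left(-1 \right)} \right)} = 22962 - 178 = 22784$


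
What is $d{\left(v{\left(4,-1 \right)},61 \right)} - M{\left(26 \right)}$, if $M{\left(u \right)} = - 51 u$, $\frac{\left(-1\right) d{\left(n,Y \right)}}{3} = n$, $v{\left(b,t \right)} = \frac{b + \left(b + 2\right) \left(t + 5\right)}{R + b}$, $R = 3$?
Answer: $1314$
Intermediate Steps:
$v{\left(b,t \right)} = \frac{b + \left(2 + b\right) \left(5 + t\right)}{3 + b}$ ($v{\left(b,t \right)} = \frac{b + \left(b + 2\right) \left(t + 5\right)}{3 + b} = \frac{b + \left(2 + b\right) \left(5 + t\right)}{3 + b}$)
$d{\left(n,Y \right)} = - 3 n$
$d{\left(v{\left(4,-1 \right)},61 \right)} - M{\left(26 \right)} = - 3 \frac{10 + 2 \left(-1\right) + 6 \cdot 4 + 4 \left(-1\right)}{3 + 4} - \left(-51\right) 26 = - 3 \frac{10 - 2 + 24 - 4}{7} - -1326 = - 3 \cdot \frac{1}{7} \cdot 28 + 1326 = \left(-3\right) 4 + 1326 = -12 + 1326 = 1314$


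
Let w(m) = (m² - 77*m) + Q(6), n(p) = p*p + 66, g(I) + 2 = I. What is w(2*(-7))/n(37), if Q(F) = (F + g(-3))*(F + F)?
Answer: 1286/1435 ≈ 0.89617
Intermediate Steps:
g(I) = -2 + I
Q(F) = 2*F*(-5 + F) (Q(F) = (F + (-2 - 3))*(F + F) = (F - 5)*(2*F) = (-5 + F)*(2*F) = 2*F*(-5 + F))
n(p) = 66 + p² (n(p) = p² + 66 = 66 + p²)
w(m) = 12 + m² - 77*m (w(m) = (m² - 77*m) + 2*6*(-5 + 6) = (m² - 77*m) + 2*6*1 = (m² - 77*m) + 12 = 12 + m² - 77*m)
w(2*(-7))/n(37) = (12 + (2*(-7))² - 154*(-7))/(66 + 37²) = (12 + (-14)² - 77*(-14))/(66 + 1369) = (12 + 196 + 1078)/1435 = 1286*(1/1435) = 1286/1435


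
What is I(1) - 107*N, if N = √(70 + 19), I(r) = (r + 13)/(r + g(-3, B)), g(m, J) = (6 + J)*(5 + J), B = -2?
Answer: 14/13 - 107*√89 ≈ -1008.4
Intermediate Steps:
g(m, J) = (5 + J)*(6 + J)
I(r) = (13 + r)/(12 + r) (I(r) = (r + 13)/(r + (30 + (-2)² + 11*(-2))) = (13 + r)/(r + (30 + 4 - 22)) = (13 + r)/(r + 12) = (13 + r)/(12 + r))
N = √89 ≈ 9.4340
I(1) - 107*N = (13 + 1)/(12 + 1) - 107*√89 = 14/13 - 107*√89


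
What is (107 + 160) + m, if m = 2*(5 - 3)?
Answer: 271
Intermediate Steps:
m = 4 (m = 2*2 = 4)
(107 + 160) + m = (107 + 160) + 4 = 267 + 4 = 271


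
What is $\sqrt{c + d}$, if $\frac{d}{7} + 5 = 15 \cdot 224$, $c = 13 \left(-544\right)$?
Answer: $\sqrt{16413} \approx 128.11$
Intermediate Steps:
$c = -7072$
$d = 23485$ ($d = -35 + 7 \cdot 15 \cdot 224 = -35 + 7 \cdot 3360 = -35 + 23520 = 23485$)
$\sqrt{c + d} = \sqrt{-7072 + 23485} = \sqrt{16413}$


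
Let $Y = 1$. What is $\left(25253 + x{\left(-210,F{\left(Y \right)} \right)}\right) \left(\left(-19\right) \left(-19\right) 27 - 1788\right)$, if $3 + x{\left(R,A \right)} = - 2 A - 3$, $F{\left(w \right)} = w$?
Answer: $200924955$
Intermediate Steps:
$x{\left(R,A \right)} = -6 - 2 A$ ($x{\left(R,A \right)} = -3 - \left(3 + 2 A\right) = -6 - 2 A$)
$\left(25253 + x{\left(-210,F{\left(Y \right)} \right)}\right) \left(\left(-19\right) \left(-19\right) 27 - 1788\right) = \left(25253 - 8\right) \left(\left(-19\right) \left(-19\right) 27 - 1788\right) = \left(25253 - 8\right) \left(361 \cdot 27 - 1788\right) = \left(25253 - 8\right) \left(9747 - 1788\right) = 25245 \cdot 7959 = 200924955$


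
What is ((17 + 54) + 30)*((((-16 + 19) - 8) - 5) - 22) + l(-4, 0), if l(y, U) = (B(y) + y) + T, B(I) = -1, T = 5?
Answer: -3232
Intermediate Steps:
l(y, U) = 4 + y (l(y, U) = (-1 + y) + 5 = 4 + y)
((17 + 54) + 30)*((((-16 + 19) - 8) - 5) - 22) + l(-4, 0) = ((17 + 54) + 30)*((((-16 + 19) - 8) - 5) - 22) + (4 - 4) = (71 + 30)*(((3 - 8) - 5) - 22) + 0 = 101*((-5 - 5) - 22) + 0 = 101*(-10 - 22) + 0 = 101*(-32) + 0 = -3232 + 0 = -3232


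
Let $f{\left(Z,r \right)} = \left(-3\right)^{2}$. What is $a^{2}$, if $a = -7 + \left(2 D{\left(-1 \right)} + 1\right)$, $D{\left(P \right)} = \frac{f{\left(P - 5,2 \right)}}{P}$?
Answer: $576$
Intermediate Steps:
$f{\left(Z,r \right)} = 9$
$D{\left(P \right)} = \frac{9}{P}$
$a = -24$ ($a = -7 + \left(2 \frac{9}{-1} + 1\right) = -7 + \left(2 \cdot 9 \left(-1\right) + 1\right) = -7 + \left(2 \left(-9\right) + 1\right) = -7 + \left(-18 + 1\right) = -7 - 17 = -24$)
$a^{2} = \left(-24\right)^{2} = 576$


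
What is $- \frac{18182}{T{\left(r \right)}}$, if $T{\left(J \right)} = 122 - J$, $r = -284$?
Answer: $- \frac{9091}{203} \approx -44.783$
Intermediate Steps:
$- \frac{18182}{T{\left(r \right)}} = - \frac{18182}{122 - -284} = - \frac{18182}{122 + 284} = - \frac{18182}{406} = \left(-18182\right) \frac{1}{406} = - \frac{9091}{203}$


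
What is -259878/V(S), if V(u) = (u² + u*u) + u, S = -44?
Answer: -43313/638 ≈ -67.889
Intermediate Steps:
V(u) = u + 2*u² (V(u) = (u² + u²) + u = 2*u² + u = u + 2*u²)
-259878/V(S) = -259878*(-1/(44*(1 + 2*(-44)))) = -259878*(-1/(44*(1 - 88))) = -259878/((-44*(-87))) = -259878/3828 = -259878*1/3828 = -43313/638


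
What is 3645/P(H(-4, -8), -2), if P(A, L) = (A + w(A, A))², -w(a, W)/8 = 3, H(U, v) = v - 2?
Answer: 3645/1156 ≈ 3.1531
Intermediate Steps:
H(U, v) = -2 + v
w(a, W) = -24 (w(a, W) = -8*3 = -24)
P(A, L) = (-24 + A)² (P(A, L) = (A - 24)² = (-24 + A)²)
3645/P(H(-4, -8), -2) = 3645/((-24 + (-2 - 8))²) = 3645/((-24 - 10)²) = 3645/((-34)²) = 3645/1156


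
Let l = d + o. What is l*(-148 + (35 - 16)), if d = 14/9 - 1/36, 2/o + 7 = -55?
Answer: -71767/372 ≈ -192.92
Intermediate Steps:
o = -1/31 (o = 2/(-7 - 55) = 2/(-62) = 2*(-1/62) = -1/31 ≈ -0.032258)
d = 55/36 (d = 14*(1/9) - 1*1/36 = 14/9 - 1/36 = 55/36 ≈ 1.5278)
l = 1669/1116 (l = 55/36 - 1/31 = 1669/1116 ≈ 1.4955)
l*(-148 + (35 - 16)) = 1669*(-148 + (35 - 16))/1116 = 1669*(-148 + 19)/1116 = (1669/1116)*(-129) = -71767/372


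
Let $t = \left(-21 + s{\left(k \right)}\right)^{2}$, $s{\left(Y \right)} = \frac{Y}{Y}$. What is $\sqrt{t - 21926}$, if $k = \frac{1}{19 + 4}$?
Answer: $i \sqrt{21526} \approx 146.72 i$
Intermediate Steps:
$k = \frac{1}{23} \approx 0.043478$
$s{\left(Y \right)} = 1$
$t = 400$ ($t = \left(-21 + 1\right)^{2} = \left(-20\right)^{2} = 400$)
$\sqrt{t - 21926} = \sqrt{400 - 21926} = \sqrt{-21526} = i \sqrt{21526}$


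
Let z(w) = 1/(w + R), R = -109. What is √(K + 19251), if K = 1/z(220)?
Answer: √19362 ≈ 139.15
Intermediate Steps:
z(w) = 1/(-109 + w) (z(w) = 1/(w - 109) = 1/(-109 + w))
K = 111 (K = 1/(1/(-109 + 220)) = 1/(1/111) = 111)
√(K + 19251) = √(111 + 19251) = √19362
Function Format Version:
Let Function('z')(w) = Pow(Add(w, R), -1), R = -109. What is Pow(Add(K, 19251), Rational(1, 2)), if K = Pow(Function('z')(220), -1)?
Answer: Pow(19362, Rational(1, 2)) ≈ 139.15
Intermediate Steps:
Function('z')(w) = Pow(Add(-109, w), -1) (Function('z')(w) = Pow(Add(w, -109), -1) = Pow(Add(-109, w), -1))
K = 111 (K = Pow(Pow(Add(-109, 220), -1), -1) = Pow(Pow(111, -1), -1) = Pow(Rational(1, 111), -1) = 111)
Pow(Add(K, 19251), Rational(1, 2)) = Pow(Add(111, 19251), Rational(1, 2)) = Pow(19362, Rational(1, 2))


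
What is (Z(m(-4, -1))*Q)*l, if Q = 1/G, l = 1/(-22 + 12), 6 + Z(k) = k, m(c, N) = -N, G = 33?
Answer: 1/66 ≈ 0.015152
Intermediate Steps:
Z(k) = -6 + k
l = -1/10 (l = 1/(-10) = -1/10 ≈ -0.10000)
Q = 1/33 ≈ 0.030303
(Z(m(-4, -1))*Q)*l = ((-6 - 1*(-1))*(1/33))*(-1/10) = ((-6 + 1)*(1/33))*(-1/10) = -5*1/33*(-1/10) = -5/33*(-1/10) = 1/66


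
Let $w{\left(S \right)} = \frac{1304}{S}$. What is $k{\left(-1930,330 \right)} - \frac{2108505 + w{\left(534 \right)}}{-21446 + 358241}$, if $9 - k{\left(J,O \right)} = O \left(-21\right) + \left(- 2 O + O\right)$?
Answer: $\frac{653096510798}{89924265} \approx 7262.7$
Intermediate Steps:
$k{\left(J,O \right)} = 9 + 22 O$ ($k{\left(J,O \right)} = 9 - \left(O \left(-21\right) + \left(- 2 O + O\right)\right) = 9 - \left(- 21 O - O\right) = 9 - - 22 O = 9 + 22 O$)
$k{\left(-1930,330 \right)} - \frac{2108505 + w{\left(534 \right)}}{-21446 + 358241} = \left(9 + 22 \cdot 330\right) - \frac{2108505 + \frac{1304}{534}}{-21446 + 358241} = \left(9 + 7260\right) - \frac{2108505 + 1304 \cdot \frac{1}{534}}{336795} = 7269 - \left(2108505 + \frac{652}{267}\right) \frac{1}{336795} = 7269 - \frac{562971487}{267} \cdot \frac{1}{336795} = 7269 - \frac{562971487}{89924265} = \frac{653096510798}{89924265}$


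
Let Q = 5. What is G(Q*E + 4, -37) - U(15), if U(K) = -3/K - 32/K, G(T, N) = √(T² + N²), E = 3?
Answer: 7/3 + √1730 ≈ 43.927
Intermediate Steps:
G(T, N) = √(N² + T²)
U(K) = -35/K
G(Q*E + 4, -37) - U(15) = √((-37)² + (5*3 + 4)²) - (-35)/15 = √(1369 + (15 + 4)²) - (-35)/15 = √(1369 + 19²) - 1*(-7/3) = √(1369 + 361) + 7/3 = √1730 + 7/3 = 7/3 + √1730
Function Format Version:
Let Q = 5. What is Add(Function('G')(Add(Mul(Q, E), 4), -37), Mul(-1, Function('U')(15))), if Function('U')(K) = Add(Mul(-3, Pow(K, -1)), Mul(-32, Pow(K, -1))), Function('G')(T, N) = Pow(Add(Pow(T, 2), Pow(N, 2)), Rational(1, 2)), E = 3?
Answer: Add(Rational(7, 3), Pow(1730, Rational(1, 2))) ≈ 43.927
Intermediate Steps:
Function('G')(T, N) = Pow(Add(Pow(N, 2), Pow(T, 2)), Rational(1, 2))
Function('U')(K) = Mul(-35, Pow(K, -1))
Add(Function('G')(Add(Mul(Q, E), 4), -37), Mul(-1, Function('U')(15))) = Add(Pow(Add(Pow(-37, 2), Pow(Add(Mul(5, 3), 4), 2)), Rational(1, 2)), Mul(-1, Mul(-35, Pow(15, -1)))) = Add(Pow(Add(1369, Pow(Add(15, 4), 2)), Rational(1, 2)), Mul(-1, Mul(-35, Rational(1, 15)))) = Add(Pow(Add(1369, Pow(19, 2)), Rational(1, 2)), Mul(-1, Rational(-7, 3))) = Add(Pow(Add(1369, 361), Rational(1, 2)), Rational(7, 3)) = Add(Pow(1730, Rational(1, 2)), Rational(7, 3)) = Add(Rational(7, 3), Pow(1730, Rational(1, 2)))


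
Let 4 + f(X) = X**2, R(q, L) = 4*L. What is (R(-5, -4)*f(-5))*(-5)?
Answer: 1680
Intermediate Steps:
f(X) = -4 + X**2
(R(-5, -4)*f(-5))*(-5) = ((4*(-4))*(-4 + (-5)**2))*(-5) = -16*(-4 + 25)*(-5) = -16*21*(-5) = -336*(-5) = 1680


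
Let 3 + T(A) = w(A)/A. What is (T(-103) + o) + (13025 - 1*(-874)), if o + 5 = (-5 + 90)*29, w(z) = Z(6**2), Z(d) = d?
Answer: 1684632/103 ≈ 16356.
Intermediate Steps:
w(z) = 36 (w(z) = 6**2 = 36)
o = 2460 (o = -5 + (-5 + 90)*29 = -5 + 85*29 = -5 + 2465 = 2460)
T(A) = -3 + 36/A
(T(-103) + o) + (13025 - 1*(-874)) = ((-3 + 36/(-103)) + 2460) + (13025 - 1*(-874)) = ((-3 + 36*(-1/103)) + 2460) + (13025 + 874) = ((-3 - 36/103) + 2460) + 13899 = (-345/103 + 2460) + 13899 = 253035/103 + 13899 = 1684632/103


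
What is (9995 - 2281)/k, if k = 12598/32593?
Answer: 125711201/6299 ≈ 19957.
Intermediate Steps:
k = 12598/32593 (k = 12598*(1/32593) = 12598/32593 ≈ 0.38652)
(9995 - 2281)/k = (9995 - 2281)/(12598/32593) = 7714*(32593/12598) = 125711201/6299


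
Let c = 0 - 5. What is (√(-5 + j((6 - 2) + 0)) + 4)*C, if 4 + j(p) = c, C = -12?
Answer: -48 - 12*I*√14 ≈ -48.0 - 44.9*I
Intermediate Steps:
c = -5
j(p) = -9 (j(p) = -4 - 5 = -9)
(√(-5 + j((6 - 2) + 0)) + 4)*C = (√(-5 - 9) + 4)*(-12) = (√(-14) + 4)*(-12) = (I*√14 + 4)*(-12) = (4 + I*√14)*(-12) = -48 - 12*I*√14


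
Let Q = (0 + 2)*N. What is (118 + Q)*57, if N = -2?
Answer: 6498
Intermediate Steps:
Q = -4 (Q = (0 + 2)*(-2) = 2*(-2) = -4)
(118 + Q)*57 = (118 - 4)*57 = 114*57 = 6498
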